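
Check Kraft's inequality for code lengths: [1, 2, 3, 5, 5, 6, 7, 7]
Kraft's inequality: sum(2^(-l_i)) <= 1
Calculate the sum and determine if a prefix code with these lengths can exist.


Sum = 2^(-1) + 2^(-2) + 2^(-3) + 2^(-5) + 2^(-5) + 2^(-6) + 2^(-7) + 2^(-7)
    = 0.5 + 0.25 + 0.125 + 0.03125 + 0.03125 + 0.015625 + 0.0078125 + 0.0078125
    = 124/128 = 0.96875
Since 0.96875 <= 1, Kraft's inequality IS satisfied.
A prefix code with these lengths CAN exist.

Kraft sum = 0.96875. Satisfied.


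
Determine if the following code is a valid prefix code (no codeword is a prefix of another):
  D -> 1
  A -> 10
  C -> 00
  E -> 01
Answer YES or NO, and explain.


Checking each pair (does one codeword prefix another?):
  D='1' vs A='10': prefix -- VIOLATION

NO -- this is NOT a valid prefix code. D (1) is a prefix of A (10).


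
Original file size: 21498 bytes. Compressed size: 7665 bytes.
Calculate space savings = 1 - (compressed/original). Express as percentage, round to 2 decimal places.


ratio = compressed/original = 7665/21498 = 0.356545
savings = 1 - ratio = 1 - 0.356545 = 0.643455
as a percentage: 0.643455 * 100 = 64.35%

Space savings = 1 - 7665/21498 = 64.35%


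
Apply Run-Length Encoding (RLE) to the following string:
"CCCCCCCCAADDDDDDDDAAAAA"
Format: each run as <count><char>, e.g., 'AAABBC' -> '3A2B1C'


Scanning runs left to right:
  i=0: run of 'C' x 8 -> '8C'
  i=8: run of 'A' x 2 -> '2A'
  i=10: run of 'D' x 8 -> '8D'
  i=18: run of 'A' x 5 -> '5A'

RLE = 8C2A8D5A


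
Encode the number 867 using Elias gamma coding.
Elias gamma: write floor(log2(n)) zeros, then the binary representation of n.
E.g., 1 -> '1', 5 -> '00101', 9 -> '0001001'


num_bits = floor(log2(867)) + 1 = 10
leading_zeros = num_bits - 1 = 9
binary(867) = 1101100011

Elias gamma(867) = '000000000' + '1101100011' = 0000000001101100011 (19 bits)


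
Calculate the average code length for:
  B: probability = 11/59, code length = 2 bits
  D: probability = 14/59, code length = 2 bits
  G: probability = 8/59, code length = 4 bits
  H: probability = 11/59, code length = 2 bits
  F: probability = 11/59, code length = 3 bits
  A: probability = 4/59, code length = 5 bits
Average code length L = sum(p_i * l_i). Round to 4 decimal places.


Weighted contributions p_i * l_i:
  B: (11/59) * 2 = 22/59
  D: (14/59) * 2 = 28/59
  G: (8/59) * 4 = 32/59
  H: (11/59) * 2 = 22/59
  F: (11/59) * 3 = 33/59
  A: (4/59) * 5 = 20/59
Sum = (22 + 28 + 32 + 22 + 33 + 20)/59 = 157/59

L = 157/59 = 2.6610 bits/symbol


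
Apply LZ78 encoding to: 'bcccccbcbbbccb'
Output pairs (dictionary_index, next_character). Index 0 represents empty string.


LZ78 encoding steps:
Dictionary: {0: ''}
Step 1: w='' (idx 0), next='b' -> output (0, 'b'), add 'b' as idx 1
Step 2: w='' (idx 0), next='c' -> output (0, 'c'), add 'c' as idx 2
Step 3: w='c' (idx 2), next='c' -> output (2, 'c'), add 'cc' as idx 3
Step 4: w='cc' (idx 3), next='b' -> output (3, 'b'), add 'ccb' as idx 4
Step 5: w='c' (idx 2), next='b' -> output (2, 'b'), add 'cb' as idx 5
Step 6: w='b' (idx 1), next='b' -> output (1, 'b'), add 'bb' as idx 6
Step 7: w='ccb' (idx 4), end of input -> output (4, '')


Encoded: [(0, 'b'), (0, 'c'), (2, 'c'), (3, 'b'), (2, 'b'), (1, 'b'), (4, '')]


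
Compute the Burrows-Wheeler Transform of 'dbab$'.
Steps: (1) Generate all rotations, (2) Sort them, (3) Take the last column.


Rotations (sorted):
  0: $dbab -> last char: b
  1: ab$db -> last char: b
  2: b$dba -> last char: a
  3: bab$d -> last char: d
  4: dbab$ -> last char: $


BWT = bbad$


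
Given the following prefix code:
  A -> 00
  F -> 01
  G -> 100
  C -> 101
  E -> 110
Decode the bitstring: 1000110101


Decoding step by step:
Bits 100 -> G
Bits 01 -> F
Bits 101 -> C
Bits 01 -> F


Decoded message: GFCF


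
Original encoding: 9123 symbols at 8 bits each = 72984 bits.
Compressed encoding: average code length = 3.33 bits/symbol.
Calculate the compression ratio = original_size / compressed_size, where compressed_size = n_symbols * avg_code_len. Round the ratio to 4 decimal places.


original_size = n_symbols * orig_bits = 9123 * 8 = 72984 bits
compressed_size = n_symbols * avg_code_len = 9123 * 3.33 = 30379.59 bits
ratio = original_size / compressed_size = 72984 / 30379.59 = 2.4024

Compression ratio = 2.4024


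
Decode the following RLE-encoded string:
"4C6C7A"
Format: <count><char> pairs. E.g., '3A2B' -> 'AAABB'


Expanding each <count><char> pair:
  4C -> 'CCCC'
  6C -> 'CCCCCC'
  7A -> 'AAAAAAA'

Decoded = CCCCCCCCCCAAAAAAA


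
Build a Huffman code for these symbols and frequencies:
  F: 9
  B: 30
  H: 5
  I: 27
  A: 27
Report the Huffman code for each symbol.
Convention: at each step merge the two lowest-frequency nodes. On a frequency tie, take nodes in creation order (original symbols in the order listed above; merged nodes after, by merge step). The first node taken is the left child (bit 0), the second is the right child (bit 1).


Huffman tree construction:
Step 1: Merge H(5) + F(9) = 14
Step 2: Merge (H+F)(14) + I(27) = 41
Step 3: Merge A(27) + B(30) = 57
Step 4: Merge ((H+F)+I)(41) + (A+B)(57) = 98
Read each symbol's code off the tree from the root (left child = 0, right child = 1).

Codes:
  F: 001 (length 3)
  B: 11 (length 2)
  H: 000 (length 3)
  I: 01 (length 2)
  A: 10 (length 2)
Average code length: 210/98 = 2.1429 bits/symbol


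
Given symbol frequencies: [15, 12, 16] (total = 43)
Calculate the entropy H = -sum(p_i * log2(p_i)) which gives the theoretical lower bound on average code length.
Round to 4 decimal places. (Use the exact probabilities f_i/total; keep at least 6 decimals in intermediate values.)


Per-symbol terms -p_i * log2(p_i) with p_i = f_i/43:
  p = 15/43 = 0.348837: log2(p) = -1.519374, -p*log2(p) = 0.530014
  p = 12/43 = 0.279070: log2(p) = -1.841302, -p*log2(p) = 0.513852
  p = 16/43 = 0.372093: log2(p) = -1.426265, -p*log2(p) = 0.530703
H = 0.530014 + 0.513852 + 0.530703 = 1.574569

H = 1.5746 bits/symbol


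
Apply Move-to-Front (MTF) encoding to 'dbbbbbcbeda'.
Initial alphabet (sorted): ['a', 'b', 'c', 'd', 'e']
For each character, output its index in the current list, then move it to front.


MTF encoding:
'd': index 3 in ['a', 'b', 'c', 'd', 'e'] -> ['d', 'a', 'b', 'c', 'e']
'b': index 2 in ['d', 'a', 'b', 'c', 'e'] -> ['b', 'd', 'a', 'c', 'e']
'b': index 0 in ['b', 'd', 'a', 'c', 'e'] -> ['b', 'd', 'a', 'c', 'e']
'b': index 0 in ['b', 'd', 'a', 'c', 'e'] -> ['b', 'd', 'a', 'c', 'e']
'b': index 0 in ['b', 'd', 'a', 'c', 'e'] -> ['b', 'd', 'a', 'c', 'e']
'b': index 0 in ['b', 'd', 'a', 'c', 'e'] -> ['b', 'd', 'a', 'c', 'e']
'c': index 3 in ['b', 'd', 'a', 'c', 'e'] -> ['c', 'b', 'd', 'a', 'e']
'b': index 1 in ['c', 'b', 'd', 'a', 'e'] -> ['b', 'c', 'd', 'a', 'e']
'e': index 4 in ['b', 'c', 'd', 'a', 'e'] -> ['e', 'b', 'c', 'd', 'a']
'd': index 3 in ['e', 'b', 'c', 'd', 'a'] -> ['d', 'e', 'b', 'c', 'a']
'a': index 4 in ['d', 'e', 'b', 'c', 'a'] -> ['a', 'd', 'e', 'b', 'c']


Output: [3, 2, 0, 0, 0, 0, 3, 1, 4, 3, 4]


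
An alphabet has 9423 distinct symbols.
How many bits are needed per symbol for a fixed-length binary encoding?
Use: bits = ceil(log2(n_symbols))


log2(9423) = 13.202
Bracket: 2^13 = 8192 < 9423 <= 2^14 = 16384
So ceil(log2(9423)) = 14

bits = ceil(log2(9423)) = ceil(13.202) = 14 bits


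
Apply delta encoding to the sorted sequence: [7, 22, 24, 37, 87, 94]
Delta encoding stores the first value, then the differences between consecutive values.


First value: 7
Deltas:
  22 - 7 = 15
  24 - 22 = 2
  37 - 24 = 13
  87 - 37 = 50
  94 - 87 = 7


Delta encoded: [7, 15, 2, 13, 50, 7]


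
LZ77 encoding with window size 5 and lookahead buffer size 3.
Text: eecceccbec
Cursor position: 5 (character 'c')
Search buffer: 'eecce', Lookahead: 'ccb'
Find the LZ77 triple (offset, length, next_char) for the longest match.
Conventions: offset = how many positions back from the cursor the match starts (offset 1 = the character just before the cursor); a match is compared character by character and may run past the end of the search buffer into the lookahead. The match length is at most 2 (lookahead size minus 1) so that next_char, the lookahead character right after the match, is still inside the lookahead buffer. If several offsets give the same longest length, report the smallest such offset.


Try each offset into the search buffer:
  offset=1 (pos 4, char 'e'): match length 0
  offset=2 (pos 3, char 'c'): match length 1
  offset=3 (pos 2, char 'c'): match length 2
  offset=4 (pos 1, char 'e'): match length 0
  offset=5 (pos 0, char 'e'): match length 0
Longest match has length 2 at offset 3.
next_char = character at position 5 + 2 = 7 -> 'b'

Best match: offset=3, length=2 (matching 'cc' starting at position 2)
LZ77 triple: (3, 2, 'b')


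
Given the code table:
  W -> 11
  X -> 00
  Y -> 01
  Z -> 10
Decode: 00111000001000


Decoding:
00 -> X
11 -> W
10 -> Z
00 -> X
00 -> X
10 -> Z
00 -> X


Result: XWZXXZX


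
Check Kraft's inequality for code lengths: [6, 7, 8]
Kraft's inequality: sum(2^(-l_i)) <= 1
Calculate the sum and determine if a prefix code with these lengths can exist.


Sum = 2^(-6) + 2^(-7) + 2^(-8)
    = 0.015625 + 0.0078125 + 0.00390625
    = 7/256 = 0.02734375
Since 0.02734375 <= 1, Kraft's inequality IS satisfied.
A prefix code with these lengths CAN exist.

Kraft sum = 0.02734375. Satisfied.


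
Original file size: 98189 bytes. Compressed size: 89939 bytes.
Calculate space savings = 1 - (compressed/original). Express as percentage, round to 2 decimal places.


ratio = compressed/original = 89939/98189 = 0.915978
savings = 1 - ratio = 1 - 0.915978 = 0.084022
as a percentage: 0.084022 * 100 = 8.4%

Space savings = 1 - 89939/98189 = 8.4%


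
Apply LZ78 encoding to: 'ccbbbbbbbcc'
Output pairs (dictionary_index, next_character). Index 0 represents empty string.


LZ78 encoding steps:
Dictionary: {0: ''}
Step 1: w='' (idx 0), next='c' -> output (0, 'c'), add 'c' as idx 1
Step 2: w='c' (idx 1), next='b' -> output (1, 'b'), add 'cb' as idx 2
Step 3: w='' (idx 0), next='b' -> output (0, 'b'), add 'b' as idx 3
Step 4: w='b' (idx 3), next='b' -> output (3, 'b'), add 'bb' as idx 4
Step 5: w='bb' (idx 4), next='b' -> output (4, 'b'), add 'bbb' as idx 5
Step 6: w='c' (idx 1), next='c' -> output (1, 'c'), add 'cc' as idx 6


Encoded: [(0, 'c'), (1, 'b'), (0, 'b'), (3, 'b'), (4, 'b'), (1, 'c')]


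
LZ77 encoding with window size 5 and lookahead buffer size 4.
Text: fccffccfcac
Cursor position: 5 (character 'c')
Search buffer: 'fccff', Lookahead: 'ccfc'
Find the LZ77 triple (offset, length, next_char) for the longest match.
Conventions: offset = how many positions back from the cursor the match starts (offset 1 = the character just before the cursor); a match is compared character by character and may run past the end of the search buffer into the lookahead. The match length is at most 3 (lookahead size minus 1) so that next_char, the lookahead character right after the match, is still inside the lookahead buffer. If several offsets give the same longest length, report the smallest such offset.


Try each offset into the search buffer:
  offset=1 (pos 4, char 'f'): match length 0
  offset=2 (pos 3, char 'f'): match length 0
  offset=3 (pos 2, char 'c'): match length 1
  offset=4 (pos 1, char 'c'): match length 3
  offset=5 (pos 0, char 'f'): match length 0
Longest match has length 3 at offset 4.
next_char = character at position 5 + 3 = 8 -> 'c'

Best match: offset=4, length=3 (matching 'ccf' starting at position 1)
LZ77 triple: (4, 3, 'c')


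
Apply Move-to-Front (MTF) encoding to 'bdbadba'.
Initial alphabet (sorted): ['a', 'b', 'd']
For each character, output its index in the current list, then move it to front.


MTF encoding:
'b': index 1 in ['a', 'b', 'd'] -> ['b', 'a', 'd']
'd': index 2 in ['b', 'a', 'd'] -> ['d', 'b', 'a']
'b': index 1 in ['d', 'b', 'a'] -> ['b', 'd', 'a']
'a': index 2 in ['b', 'd', 'a'] -> ['a', 'b', 'd']
'd': index 2 in ['a', 'b', 'd'] -> ['d', 'a', 'b']
'b': index 2 in ['d', 'a', 'b'] -> ['b', 'd', 'a']
'a': index 2 in ['b', 'd', 'a'] -> ['a', 'b', 'd']


Output: [1, 2, 1, 2, 2, 2, 2]


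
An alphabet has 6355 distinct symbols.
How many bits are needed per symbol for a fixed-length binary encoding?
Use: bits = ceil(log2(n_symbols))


log2(6355) = 12.6337
Bracket: 2^12 = 4096 < 6355 <= 2^13 = 8192
So ceil(log2(6355)) = 13

bits = ceil(log2(6355)) = ceil(12.6337) = 13 bits


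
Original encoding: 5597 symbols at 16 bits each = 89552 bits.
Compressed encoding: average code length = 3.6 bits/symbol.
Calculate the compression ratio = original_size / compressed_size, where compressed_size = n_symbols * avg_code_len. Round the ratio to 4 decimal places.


original_size = n_symbols * orig_bits = 5597 * 16 = 89552 bits
compressed_size = n_symbols * avg_code_len = 5597 * 3.6 = 20149.2 bits
ratio = original_size / compressed_size = 89552 / 20149.2 = 4.4444

Compression ratio = 4.4444


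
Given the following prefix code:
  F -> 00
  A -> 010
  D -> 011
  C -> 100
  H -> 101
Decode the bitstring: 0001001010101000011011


Decoding step by step:
Bits 00 -> F
Bits 010 -> A
Bits 010 -> A
Bits 101 -> H
Bits 010 -> A
Bits 00 -> F
Bits 011 -> D
Bits 011 -> D


Decoded message: FAAHAFDD


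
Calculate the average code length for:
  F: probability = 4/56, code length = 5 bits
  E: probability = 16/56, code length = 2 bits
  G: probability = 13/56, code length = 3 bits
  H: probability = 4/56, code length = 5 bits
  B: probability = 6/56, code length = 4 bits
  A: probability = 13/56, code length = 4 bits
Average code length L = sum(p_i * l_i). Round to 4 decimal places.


Weighted contributions p_i * l_i:
  F: (4/56) * 5 = 20/56
  E: (16/56) * 2 = 32/56
  G: (13/56) * 3 = 39/56
  H: (4/56) * 5 = 20/56
  B: (6/56) * 4 = 24/56
  A: (13/56) * 4 = 52/56
Sum = (20 + 32 + 39 + 20 + 24 + 52)/56 = 187/56

L = 187/56 = 3.3393 bits/symbol


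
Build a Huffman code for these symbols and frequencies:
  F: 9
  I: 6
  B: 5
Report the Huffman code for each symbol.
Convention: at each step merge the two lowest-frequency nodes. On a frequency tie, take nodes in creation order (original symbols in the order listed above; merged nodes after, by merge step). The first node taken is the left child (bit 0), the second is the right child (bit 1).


Huffman tree construction:
Step 1: Merge B(5) + I(6) = 11
Step 2: Merge F(9) + (B+I)(11) = 20
Read each symbol's code off the tree from the root (left child = 0, right child = 1).

Codes:
  F: 0 (length 1)
  I: 11 (length 2)
  B: 10 (length 2)
Average code length: 31/20 = 1.5500 bits/symbol


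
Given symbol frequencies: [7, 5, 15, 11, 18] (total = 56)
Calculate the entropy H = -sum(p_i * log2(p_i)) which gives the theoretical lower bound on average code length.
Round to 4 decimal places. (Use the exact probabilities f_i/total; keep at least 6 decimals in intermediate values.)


Per-symbol terms -p_i * log2(p_i) with p_i = f_i/56:
  p = 7/56 = 0.125000: log2(p) = -3.000000, -p*log2(p) = 0.375000
  p = 5/56 = 0.089286: log2(p) = -3.485427, -p*log2(p) = 0.311199
  p = 15/56 = 0.267857: log2(p) = -1.900464, -p*log2(p) = 0.509053
  p = 11/56 = 0.196429: log2(p) = -2.347923, -p*log2(p) = 0.461199
  p = 18/56 = 0.321429: log2(p) = -1.637430, -p*log2(p) = 0.526317
H = 0.375000 + 0.311199 + 0.509053 + 0.461199 + 0.526317 = 2.182768

H = 2.1828 bits/symbol


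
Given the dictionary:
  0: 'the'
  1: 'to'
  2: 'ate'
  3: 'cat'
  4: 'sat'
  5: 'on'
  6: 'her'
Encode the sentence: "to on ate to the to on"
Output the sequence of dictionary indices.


Look up each word in the dictionary:
  'to' -> 1
  'on' -> 5
  'ate' -> 2
  'to' -> 1
  'the' -> 0
  'to' -> 1
  'on' -> 5

Encoded: [1, 5, 2, 1, 0, 1, 5]


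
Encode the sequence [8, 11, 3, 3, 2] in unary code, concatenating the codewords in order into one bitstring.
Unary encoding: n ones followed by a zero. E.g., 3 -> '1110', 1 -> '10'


Encode each number as n ones followed by a terminating 0:
  8 -> 111111110 (9 bits)
  11 -> 111111111110 (12 bits)
  3 -> 1110 (4 bits)
  3 -> 1110 (4 bits)
  2 -> 110 (3 bits)
Total length = 9 + 12 + 4 + 4 + 3 = 32 bits.

Unary([8, 11, 3, 3, 2]) = 11111111011111111111011101110110 (32 bits)


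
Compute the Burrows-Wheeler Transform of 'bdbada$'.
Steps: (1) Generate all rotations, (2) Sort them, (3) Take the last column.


Rotations (sorted):
  0: $bdbada -> last char: a
  1: a$bdbad -> last char: d
  2: ada$bdb -> last char: b
  3: bada$bd -> last char: d
  4: bdbada$ -> last char: $
  5: da$bdba -> last char: a
  6: dbada$b -> last char: b


BWT = adbd$ab


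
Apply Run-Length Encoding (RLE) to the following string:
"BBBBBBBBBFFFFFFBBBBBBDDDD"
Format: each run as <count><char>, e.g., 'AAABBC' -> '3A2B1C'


Scanning runs left to right:
  i=0: run of 'B' x 9 -> '9B'
  i=9: run of 'F' x 6 -> '6F'
  i=15: run of 'B' x 6 -> '6B'
  i=21: run of 'D' x 4 -> '4D'

RLE = 9B6F6B4D


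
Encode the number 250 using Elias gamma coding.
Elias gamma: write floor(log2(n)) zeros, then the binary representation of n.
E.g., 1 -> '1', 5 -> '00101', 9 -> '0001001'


num_bits = floor(log2(250)) + 1 = 8
leading_zeros = num_bits - 1 = 7
binary(250) = 11111010

Elias gamma(250) = '0000000' + '11111010' = 000000011111010 (15 bits)


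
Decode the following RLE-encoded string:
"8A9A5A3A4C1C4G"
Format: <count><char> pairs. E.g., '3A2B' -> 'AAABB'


Expanding each <count><char> pair:
  8A -> 'AAAAAAAA'
  9A -> 'AAAAAAAAA'
  5A -> 'AAAAA'
  3A -> 'AAA'
  4C -> 'CCCC'
  1C -> 'C'
  4G -> 'GGGG'

Decoded = AAAAAAAAAAAAAAAAAAAAAAAAACCCCCGGGG


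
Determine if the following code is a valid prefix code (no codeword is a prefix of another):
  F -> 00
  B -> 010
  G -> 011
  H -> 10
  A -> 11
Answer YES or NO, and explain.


Checking each pair (does one codeword prefix another?):
  F='00' vs B='010': no prefix
  F='00' vs G='011': no prefix
  F='00' vs H='10': no prefix
  F='00' vs A='11': no prefix
  B='010' vs F='00': no prefix
  B='010' vs G='011': no prefix
  B='010' vs H='10': no prefix
  B='010' vs A='11': no prefix
  G='011' vs F='00': no prefix
  G='011' vs B='010': no prefix
  G='011' vs H='10': no prefix
  G='011' vs A='11': no prefix
  H='10' vs F='00': no prefix
  H='10' vs B='010': no prefix
  H='10' vs G='011': no prefix
  H='10' vs A='11': no prefix
  A='11' vs F='00': no prefix
  A='11' vs B='010': no prefix
  A='11' vs G='011': no prefix
  A='11' vs H='10': no prefix
No violation found over all pairs.

YES -- this is a valid prefix code. No codeword is a prefix of any other codeword.


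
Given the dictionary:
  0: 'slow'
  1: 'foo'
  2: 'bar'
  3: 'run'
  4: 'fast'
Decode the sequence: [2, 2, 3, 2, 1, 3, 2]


Look up each index in the dictionary:
  2 -> 'bar'
  2 -> 'bar'
  3 -> 'run'
  2 -> 'bar'
  1 -> 'foo'
  3 -> 'run'
  2 -> 'bar'

Decoded: "bar bar run bar foo run bar"


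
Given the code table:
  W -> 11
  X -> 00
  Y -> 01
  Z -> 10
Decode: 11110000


Decoding:
11 -> W
11 -> W
00 -> X
00 -> X


Result: WWXX


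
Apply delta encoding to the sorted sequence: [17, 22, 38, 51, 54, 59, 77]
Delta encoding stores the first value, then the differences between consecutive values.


First value: 17
Deltas:
  22 - 17 = 5
  38 - 22 = 16
  51 - 38 = 13
  54 - 51 = 3
  59 - 54 = 5
  77 - 59 = 18


Delta encoded: [17, 5, 16, 13, 3, 5, 18]


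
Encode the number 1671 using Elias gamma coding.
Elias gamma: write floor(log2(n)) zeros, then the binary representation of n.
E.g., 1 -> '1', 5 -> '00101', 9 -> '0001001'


num_bits = floor(log2(1671)) + 1 = 11
leading_zeros = num_bits - 1 = 10
binary(1671) = 11010000111

Elias gamma(1671) = '0000000000' + '11010000111' = 000000000011010000111 (21 bits)


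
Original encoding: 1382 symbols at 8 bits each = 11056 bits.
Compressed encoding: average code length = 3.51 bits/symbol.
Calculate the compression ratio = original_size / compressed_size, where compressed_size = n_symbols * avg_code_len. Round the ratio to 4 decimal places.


original_size = n_symbols * orig_bits = 1382 * 8 = 11056 bits
compressed_size = n_symbols * avg_code_len = 1382 * 3.51 = 4850.82 bits
ratio = original_size / compressed_size = 11056 / 4850.82 = 2.2792

Compression ratio = 2.2792


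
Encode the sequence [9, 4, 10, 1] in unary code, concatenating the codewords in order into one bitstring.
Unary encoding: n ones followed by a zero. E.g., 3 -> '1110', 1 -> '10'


Encode each number as n ones followed by a terminating 0:
  9 -> 1111111110 (10 bits)
  4 -> 11110 (5 bits)
  10 -> 11111111110 (11 bits)
  1 -> 10 (2 bits)
Total length = 10 + 5 + 11 + 2 = 28 bits.

Unary([9, 4, 10, 1]) = 1111111110111101111111111010 (28 bits)


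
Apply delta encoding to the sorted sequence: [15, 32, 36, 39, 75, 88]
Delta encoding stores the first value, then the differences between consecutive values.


First value: 15
Deltas:
  32 - 15 = 17
  36 - 32 = 4
  39 - 36 = 3
  75 - 39 = 36
  88 - 75 = 13


Delta encoded: [15, 17, 4, 3, 36, 13]


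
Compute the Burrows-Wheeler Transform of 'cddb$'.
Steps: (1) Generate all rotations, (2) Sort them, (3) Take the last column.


Rotations (sorted):
  0: $cddb -> last char: b
  1: b$cdd -> last char: d
  2: cddb$ -> last char: $
  3: db$cd -> last char: d
  4: ddb$c -> last char: c


BWT = bd$dc


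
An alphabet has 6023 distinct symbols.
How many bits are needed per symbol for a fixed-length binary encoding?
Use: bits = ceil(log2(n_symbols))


log2(6023) = 12.5563
Bracket: 2^12 = 4096 < 6023 <= 2^13 = 8192
So ceil(log2(6023)) = 13

bits = ceil(log2(6023)) = ceil(12.5563) = 13 bits


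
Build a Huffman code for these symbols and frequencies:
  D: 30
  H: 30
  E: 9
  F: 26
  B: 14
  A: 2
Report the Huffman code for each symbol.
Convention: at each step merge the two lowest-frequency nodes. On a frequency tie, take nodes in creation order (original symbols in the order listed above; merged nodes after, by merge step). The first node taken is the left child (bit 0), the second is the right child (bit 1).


Huffman tree construction:
Step 1: Merge A(2) + E(9) = 11
Step 2: Merge (A+E)(11) + B(14) = 25
Step 3: Merge ((A+E)+B)(25) + F(26) = 51
Step 4: Merge D(30) + H(30) = 60
Step 5: Merge (((A+E)+B)+F)(51) + (D+H)(60) = 111
Read each symbol's code off the tree from the root (left child = 0, right child = 1).

Codes:
  D: 10 (length 2)
  H: 11 (length 2)
  E: 0001 (length 4)
  F: 01 (length 2)
  B: 001 (length 3)
  A: 0000 (length 4)
Average code length: 258/111 = 2.3243 bits/symbol


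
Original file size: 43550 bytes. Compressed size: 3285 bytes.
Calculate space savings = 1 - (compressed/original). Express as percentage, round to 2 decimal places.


ratio = compressed/original = 3285/43550 = 0.075431
savings = 1 - ratio = 1 - 0.075431 = 0.924569
as a percentage: 0.924569 * 100 = 92.46%

Space savings = 1 - 3285/43550 = 92.46%


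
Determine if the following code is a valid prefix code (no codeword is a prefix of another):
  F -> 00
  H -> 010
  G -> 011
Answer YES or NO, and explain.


Checking each pair (does one codeword prefix another?):
  F='00' vs H='010': no prefix
  F='00' vs G='011': no prefix
  H='010' vs F='00': no prefix
  H='010' vs G='011': no prefix
  G='011' vs F='00': no prefix
  G='011' vs H='010': no prefix
No violation found over all pairs.

YES -- this is a valid prefix code. No codeword is a prefix of any other codeword.


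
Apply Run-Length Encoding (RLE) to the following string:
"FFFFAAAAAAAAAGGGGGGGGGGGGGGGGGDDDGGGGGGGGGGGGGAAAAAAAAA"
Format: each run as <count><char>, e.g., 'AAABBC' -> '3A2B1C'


Scanning runs left to right:
  i=0: run of 'F' x 4 -> '4F'
  i=4: run of 'A' x 9 -> '9A'
  i=13: run of 'G' x 17 -> '17G'
  i=30: run of 'D' x 3 -> '3D'
  i=33: run of 'G' x 13 -> '13G'
  i=46: run of 'A' x 9 -> '9A'

RLE = 4F9A17G3D13G9A


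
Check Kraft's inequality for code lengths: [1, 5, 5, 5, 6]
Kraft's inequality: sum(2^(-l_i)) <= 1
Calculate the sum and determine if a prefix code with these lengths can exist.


Sum = 2^(-1) + 2^(-5) + 2^(-5) + 2^(-5) + 2^(-6)
    = 0.5 + 0.03125 + 0.03125 + 0.03125 + 0.015625
    = 39/64 = 0.609375
Since 0.609375 <= 1, Kraft's inequality IS satisfied.
A prefix code with these lengths CAN exist.

Kraft sum = 0.609375. Satisfied.


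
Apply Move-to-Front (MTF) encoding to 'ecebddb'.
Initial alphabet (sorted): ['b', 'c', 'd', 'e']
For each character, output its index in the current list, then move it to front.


MTF encoding:
'e': index 3 in ['b', 'c', 'd', 'e'] -> ['e', 'b', 'c', 'd']
'c': index 2 in ['e', 'b', 'c', 'd'] -> ['c', 'e', 'b', 'd']
'e': index 1 in ['c', 'e', 'b', 'd'] -> ['e', 'c', 'b', 'd']
'b': index 2 in ['e', 'c', 'b', 'd'] -> ['b', 'e', 'c', 'd']
'd': index 3 in ['b', 'e', 'c', 'd'] -> ['d', 'b', 'e', 'c']
'd': index 0 in ['d', 'b', 'e', 'c'] -> ['d', 'b', 'e', 'c']
'b': index 1 in ['d', 'b', 'e', 'c'] -> ['b', 'd', 'e', 'c']


Output: [3, 2, 1, 2, 3, 0, 1]


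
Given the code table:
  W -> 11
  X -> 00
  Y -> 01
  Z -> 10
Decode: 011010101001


Decoding:
01 -> Y
10 -> Z
10 -> Z
10 -> Z
10 -> Z
01 -> Y


Result: YZZZZY


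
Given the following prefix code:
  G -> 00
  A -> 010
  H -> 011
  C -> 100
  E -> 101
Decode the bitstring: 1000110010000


Decoding step by step:
Bits 100 -> C
Bits 011 -> H
Bits 00 -> G
Bits 100 -> C
Bits 00 -> G


Decoded message: CHGCG


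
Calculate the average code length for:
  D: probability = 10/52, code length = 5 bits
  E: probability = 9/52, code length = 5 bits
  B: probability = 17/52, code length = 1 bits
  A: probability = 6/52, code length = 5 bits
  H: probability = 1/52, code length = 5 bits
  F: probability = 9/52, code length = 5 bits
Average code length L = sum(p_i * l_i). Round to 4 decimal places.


Weighted contributions p_i * l_i:
  D: (10/52) * 5 = 50/52
  E: (9/52) * 5 = 45/52
  B: (17/52) * 1 = 17/52
  A: (6/52) * 5 = 30/52
  H: (1/52) * 5 = 5/52
  F: (9/52) * 5 = 45/52
Sum = (50 + 45 + 17 + 30 + 5 + 45)/52 = 192/52

L = 192/52 = 3.6923 bits/symbol


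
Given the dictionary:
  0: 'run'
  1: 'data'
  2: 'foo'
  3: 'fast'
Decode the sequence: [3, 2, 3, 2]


Look up each index in the dictionary:
  3 -> 'fast'
  2 -> 'foo'
  3 -> 'fast'
  2 -> 'foo'

Decoded: "fast foo fast foo"


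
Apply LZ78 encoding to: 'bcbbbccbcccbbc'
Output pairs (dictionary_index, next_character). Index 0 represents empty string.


LZ78 encoding steps:
Dictionary: {0: ''}
Step 1: w='' (idx 0), next='b' -> output (0, 'b'), add 'b' as idx 1
Step 2: w='' (idx 0), next='c' -> output (0, 'c'), add 'c' as idx 2
Step 3: w='b' (idx 1), next='b' -> output (1, 'b'), add 'bb' as idx 3
Step 4: w='b' (idx 1), next='c' -> output (1, 'c'), add 'bc' as idx 4
Step 5: w='c' (idx 2), next='b' -> output (2, 'b'), add 'cb' as idx 5
Step 6: w='c' (idx 2), next='c' -> output (2, 'c'), add 'cc' as idx 6
Step 7: w='cb' (idx 5), next='b' -> output (5, 'b'), add 'cbb' as idx 7
Step 8: w='c' (idx 2), end of input -> output (2, '')


Encoded: [(0, 'b'), (0, 'c'), (1, 'b'), (1, 'c'), (2, 'b'), (2, 'c'), (5, 'b'), (2, '')]


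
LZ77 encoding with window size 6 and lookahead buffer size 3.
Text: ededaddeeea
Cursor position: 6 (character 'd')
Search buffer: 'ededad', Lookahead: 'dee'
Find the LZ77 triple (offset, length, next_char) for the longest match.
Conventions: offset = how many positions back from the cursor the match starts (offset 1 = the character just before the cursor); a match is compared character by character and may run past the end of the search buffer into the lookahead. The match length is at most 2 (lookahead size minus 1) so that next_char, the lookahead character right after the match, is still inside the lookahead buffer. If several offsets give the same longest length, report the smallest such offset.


Try each offset into the search buffer:
  offset=1 (pos 5, char 'd'): match length 1
  offset=2 (pos 4, char 'a'): match length 0
  offset=3 (pos 3, char 'd'): match length 1
  offset=4 (pos 2, char 'e'): match length 0
  offset=5 (pos 1, char 'd'): match length 2
  offset=6 (pos 0, char 'e'): match length 0
Longest match has length 2 at offset 5.
next_char = character at position 6 + 2 = 8 -> 'e'

Best match: offset=5, length=2 (matching 'de' starting at position 1)
LZ77 triple: (5, 2, 'e')


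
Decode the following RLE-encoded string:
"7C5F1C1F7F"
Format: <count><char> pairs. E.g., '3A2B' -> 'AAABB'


Expanding each <count><char> pair:
  7C -> 'CCCCCCC'
  5F -> 'FFFFF'
  1C -> 'C'
  1F -> 'F'
  7F -> 'FFFFFFF'

Decoded = CCCCCCCFFFFFCFFFFFFFF


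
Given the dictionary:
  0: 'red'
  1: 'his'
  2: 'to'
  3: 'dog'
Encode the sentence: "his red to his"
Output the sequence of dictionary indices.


Look up each word in the dictionary:
  'his' -> 1
  'red' -> 0
  'to' -> 2
  'his' -> 1

Encoded: [1, 0, 2, 1]


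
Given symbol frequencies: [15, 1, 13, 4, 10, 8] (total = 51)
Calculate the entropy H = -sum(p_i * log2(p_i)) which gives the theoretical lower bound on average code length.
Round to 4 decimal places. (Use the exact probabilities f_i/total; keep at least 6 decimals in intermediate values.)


Per-symbol terms -p_i * log2(p_i) with p_i = f_i/51:
  p = 15/51 = 0.294118: log2(p) = -1.765535, -p*log2(p) = 0.519275
  p = 1/51 = 0.019608: log2(p) = -5.672425, -p*log2(p) = 0.111224
  p = 13/51 = 0.254902: log2(p) = -1.971986, -p*log2(p) = 0.502663
  p = 4/51 = 0.078431: log2(p) = -3.672425, -p*log2(p) = 0.288033
  p = 10/51 = 0.196078: log2(p) = -2.350497, -p*log2(p) = 0.460882
  p = 8/51 = 0.156863: log2(p) = -2.672425, -p*log2(p) = 0.419204
H = 0.519275 + 0.111224 + 0.502663 + 0.288033 + 0.460882 + 0.419204 = 2.301281

H = 2.3013 bits/symbol


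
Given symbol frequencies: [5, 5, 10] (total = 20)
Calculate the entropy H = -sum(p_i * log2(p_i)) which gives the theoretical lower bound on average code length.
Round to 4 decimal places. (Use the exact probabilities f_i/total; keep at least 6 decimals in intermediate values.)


Per-symbol terms -p_i * log2(p_i) with p_i = f_i/20:
  p = 5/20 = 0.250000: log2(p) = -2.000000, -p*log2(p) = 0.500000
  p = 5/20 = 0.250000: log2(p) = -2.000000, -p*log2(p) = 0.500000
  p = 10/20 = 0.500000: log2(p) = -1.000000, -p*log2(p) = 0.500000
H = 0.500000 + 0.500000 + 0.500000 = 1.500000

H = 1.5 bits/symbol


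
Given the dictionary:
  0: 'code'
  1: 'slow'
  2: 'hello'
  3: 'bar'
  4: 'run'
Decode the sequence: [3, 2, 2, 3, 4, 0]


Look up each index in the dictionary:
  3 -> 'bar'
  2 -> 'hello'
  2 -> 'hello'
  3 -> 'bar'
  4 -> 'run'
  0 -> 'code'

Decoded: "bar hello hello bar run code"


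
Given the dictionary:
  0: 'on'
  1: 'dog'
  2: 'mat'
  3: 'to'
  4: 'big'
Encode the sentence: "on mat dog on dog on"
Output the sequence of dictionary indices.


Look up each word in the dictionary:
  'on' -> 0
  'mat' -> 2
  'dog' -> 1
  'on' -> 0
  'dog' -> 1
  'on' -> 0

Encoded: [0, 2, 1, 0, 1, 0]


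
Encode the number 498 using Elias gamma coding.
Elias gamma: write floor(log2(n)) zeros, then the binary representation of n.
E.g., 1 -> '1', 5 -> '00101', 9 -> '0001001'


num_bits = floor(log2(498)) + 1 = 9
leading_zeros = num_bits - 1 = 8
binary(498) = 111110010

Elias gamma(498) = '00000000' + '111110010' = 00000000111110010 (17 bits)


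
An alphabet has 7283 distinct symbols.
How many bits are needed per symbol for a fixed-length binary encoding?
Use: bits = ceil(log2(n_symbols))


log2(7283) = 12.8303
Bracket: 2^12 = 4096 < 7283 <= 2^13 = 8192
So ceil(log2(7283)) = 13

bits = ceil(log2(7283)) = ceil(12.8303) = 13 bits


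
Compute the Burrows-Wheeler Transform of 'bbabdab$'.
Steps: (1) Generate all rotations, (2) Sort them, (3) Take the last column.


Rotations (sorted):
  0: $bbabdab -> last char: b
  1: ab$bbabd -> last char: d
  2: abdab$bb -> last char: b
  3: b$bbabda -> last char: a
  4: babdab$b -> last char: b
  5: bbabdab$ -> last char: $
  6: bdab$bba -> last char: a
  7: dab$bbab -> last char: b


BWT = bdbab$ab


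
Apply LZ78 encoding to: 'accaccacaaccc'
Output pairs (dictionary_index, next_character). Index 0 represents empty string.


LZ78 encoding steps:
Dictionary: {0: ''}
Step 1: w='' (idx 0), next='a' -> output (0, 'a'), add 'a' as idx 1
Step 2: w='' (idx 0), next='c' -> output (0, 'c'), add 'c' as idx 2
Step 3: w='c' (idx 2), next='a' -> output (2, 'a'), add 'ca' as idx 3
Step 4: w='c' (idx 2), next='c' -> output (2, 'c'), add 'cc' as idx 4
Step 5: w='a' (idx 1), next='c' -> output (1, 'c'), add 'ac' as idx 5
Step 6: w='a' (idx 1), next='a' -> output (1, 'a'), add 'aa' as idx 6
Step 7: w='cc' (idx 4), next='c' -> output (4, 'c'), add 'ccc' as idx 7


Encoded: [(0, 'a'), (0, 'c'), (2, 'a'), (2, 'c'), (1, 'c'), (1, 'a'), (4, 'c')]


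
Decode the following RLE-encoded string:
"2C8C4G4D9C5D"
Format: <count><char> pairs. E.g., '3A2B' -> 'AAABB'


Expanding each <count><char> pair:
  2C -> 'CC'
  8C -> 'CCCCCCCC'
  4G -> 'GGGG'
  4D -> 'DDDD'
  9C -> 'CCCCCCCCC'
  5D -> 'DDDDD'

Decoded = CCCCCCCCCCGGGGDDDDCCCCCCCCCDDDDD


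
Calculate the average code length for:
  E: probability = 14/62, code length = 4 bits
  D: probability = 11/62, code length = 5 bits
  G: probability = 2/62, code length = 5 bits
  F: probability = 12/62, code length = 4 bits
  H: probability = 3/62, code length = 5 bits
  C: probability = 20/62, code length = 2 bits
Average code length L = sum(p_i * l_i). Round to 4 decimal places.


Weighted contributions p_i * l_i:
  E: (14/62) * 4 = 56/62
  D: (11/62) * 5 = 55/62
  G: (2/62) * 5 = 10/62
  F: (12/62) * 4 = 48/62
  H: (3/62) * 5 = 15/62
  C: (20/62) * 2 = 40/62
Sum = (56 + 55 + 10 + 48 + 15 + 40)/62 = 224/62

L = 224/62 = 3.6129 bits/symbol


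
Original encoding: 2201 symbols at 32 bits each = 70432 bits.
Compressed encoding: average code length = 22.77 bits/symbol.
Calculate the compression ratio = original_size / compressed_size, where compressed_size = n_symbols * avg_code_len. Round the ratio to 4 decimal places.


original_size = n_symbols * orig_bits = 2201 * 32 = 70432 bits
compressed_size = n_symbols * avg_code_len = 2201 * 22.77 = 50116.77 bits
ratio = original_size / compressed_size = 70432 / 50116.77 = 1.4054

Compression ratio = 1.4054


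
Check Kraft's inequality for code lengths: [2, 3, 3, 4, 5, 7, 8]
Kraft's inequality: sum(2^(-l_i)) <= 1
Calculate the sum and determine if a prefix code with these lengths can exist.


Sum = 2^(-2) + 2^(-3) + 2^(-3) + 2^(-4) + 2^(-5) + 2^(-7) + 2^(-8)
    = 0.25 + 0.125 + 0.125 + 0.0625 + 0.03125 + 0.0078125 + 0.00390625
    = 155/256 = 0.60546875
Since 0.60546875 <= 1, Kraft's inequality IS satisfied.
A prefix code with these lengths CAN exist.

Kraft sum = 0.60546875. Satisfied.


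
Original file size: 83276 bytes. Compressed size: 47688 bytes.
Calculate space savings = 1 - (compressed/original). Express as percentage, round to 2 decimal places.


ratio = compressed/original = 47688/83276 = 0.57265
savings = 1 - ratio = 1 - 0.57265 = 0.42735
as a percentage: 0.42735 * 100 = 42.74%

Space savings = 1 - 47688/83276 = 42.74%


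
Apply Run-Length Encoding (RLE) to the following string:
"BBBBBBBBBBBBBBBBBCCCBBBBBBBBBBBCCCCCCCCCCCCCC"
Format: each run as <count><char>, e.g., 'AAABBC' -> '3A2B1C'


Scanning runs left to right:
  i=0: run of 'B' x 17 -> '17B'
  i=17: run of 'C' x 3 -> '3C'
  i=20: run of 'B' x 11 -> '11B'
  i=31: run of 'C' x 14 -> '14C'

RLE = 17B3C11B14C


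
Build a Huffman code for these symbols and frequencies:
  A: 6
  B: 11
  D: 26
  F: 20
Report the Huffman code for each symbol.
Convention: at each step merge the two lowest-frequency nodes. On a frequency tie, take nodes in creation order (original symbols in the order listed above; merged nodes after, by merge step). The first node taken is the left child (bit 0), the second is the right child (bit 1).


Huffman tree construction:
Step 1: Merge A(6) + B(11) = 17
Step 2: Merge (A+B)(17) + F(20) = 37
Step 3: Merge D(26) + ((A+B)+F)(37) = 63
Read each symbol's code off the tree from the root (left child = 0, right child = 1).

Codes:
  A: 100 (length 3)
  B: 101 (length 3)
  D: 0 (length 1)
  F: 11 (length 2)
Average code length: 117/63 = 1.8571 bits/symbol


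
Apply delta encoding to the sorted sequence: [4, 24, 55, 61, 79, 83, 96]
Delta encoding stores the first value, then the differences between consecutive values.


First value: 4
Deltas:
  24 - 4 = 20
  55 - 24 = 31
  61 - 55 = 6
  79 - 61 = 18
  83 - 79 = 4
  96 - 83 = 13


Delta encoded: [4, 20, 31, 6, 18, 4, 13]


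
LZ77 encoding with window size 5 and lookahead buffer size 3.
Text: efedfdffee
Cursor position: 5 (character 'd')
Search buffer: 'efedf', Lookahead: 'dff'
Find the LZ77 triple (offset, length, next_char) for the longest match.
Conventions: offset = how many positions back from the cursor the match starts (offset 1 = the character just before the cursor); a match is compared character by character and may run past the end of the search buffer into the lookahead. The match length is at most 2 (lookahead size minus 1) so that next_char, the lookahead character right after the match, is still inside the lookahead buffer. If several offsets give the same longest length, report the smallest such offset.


Try each offset into the search buffer:
  offset=1 (pos 4, char 'f'): match length 0
  offset=2 (pos 3, char 'd'): match length 2
  offset=3 (pos 2, char 'e'): match length 0
  offset=4 (pos 1, char 'f'): match length 0
  offset=5 (pos 0, char 'e'): match length 0
Longest match has length 2 at offset 2.
next_char = character at position 5 + 2 = 7 -> 'f'

Best match: offset=2, length=2 (matching 'df' starting at position 3)
LZ77 triple: (2, 2, 'f')


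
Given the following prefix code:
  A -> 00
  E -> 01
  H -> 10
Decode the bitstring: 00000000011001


Decoding step by step:
Bits 00 -> A
Bits 00 -> A
Bits 00 -> A
Bits 00 -> A
Bits 01 -> E
Bits 10 -> H
Bits 01 -> E


Decoded message: AAAAEHE


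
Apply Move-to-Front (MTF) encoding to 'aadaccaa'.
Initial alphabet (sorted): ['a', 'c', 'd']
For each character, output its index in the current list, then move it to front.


MTF encoding:
'a': index 0 in ['a', 'c', 'd'] -> ['a', 'c', 'd']
'a': index 0 in ['a', 'c', 'd'] -> ['a', 'c', 'd']
'd': index 2 in ['a', 'c', 'd'] -> ['d', 'a', 'c']
'a': index 1 in ['d', 'a', 'c'] -> ['a', 'd', 'c']
'c': index 2 in ['a', 'd', 'c'] -> ['c', 'a', 'd']
'c': index 0 in ['c', 'a', 'd'] -> ['c', 'a', 'd']
'a': index 1 in ['c', 'a', 'd'] -> ['a', 'c', 'd']
'a': index 0 in ['a', 'c', 'd'] -> ['a', 'c', 'd']


Output: [0, 0, 2, 1, 2, 0, 1, 0]


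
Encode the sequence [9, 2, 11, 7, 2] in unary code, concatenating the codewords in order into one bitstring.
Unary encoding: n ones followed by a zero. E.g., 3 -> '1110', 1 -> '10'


Encode each number as n ones followed by a terminating 0:
  9 -> 1111111110 (10 bits)
  2 -> 110 (3 bits)
  11 -> 111111111110 (12 bits)
  7 -> 11111110 (8 bits)
  2 -> 110 (3 bits)
Total length = 10 + 3 + 12 + 8 + 3 = 36 bits.

Unary([9, 2, 11, 7, 2]) = 111111111011011111111111011111110110 (36 bits)


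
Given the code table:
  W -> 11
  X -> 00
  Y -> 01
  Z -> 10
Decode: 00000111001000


Decoding:
00 -> X
00 -> X
01 -> Y
11 -> W
00 -> X
10 -> Z
00 -> X


Result: XXYWXZX


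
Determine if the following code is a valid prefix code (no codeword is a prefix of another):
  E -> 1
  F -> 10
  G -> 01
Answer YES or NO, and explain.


Checking each pair (does one codeword prefix another?):
  E='1' vs F='10': prefix -- VIOLATION

NO -- this is NOT a valid prefix code. E (1) is a prefix of F (10).


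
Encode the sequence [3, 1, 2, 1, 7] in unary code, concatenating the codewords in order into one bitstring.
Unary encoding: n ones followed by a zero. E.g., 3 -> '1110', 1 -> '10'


Encode each number as n ones followed by a terminating 0:
  3 -> 1110 (4 bits)
  1 -> 10 (2 bits)
  2 -> 110 (3 bits)
  1 -> 10 (2 bits)
  7 -> 11111110 (8 bits)
Total length = 4 + 2 + 3 + 2 + 8 = 19 bits.

Unary([3, 1, 2, 1, 7]) = 1110101101011111110 (19 bits)


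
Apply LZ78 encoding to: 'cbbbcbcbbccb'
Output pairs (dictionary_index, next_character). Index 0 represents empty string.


LZ78 encoding steps:
Dictionary: {0: ''}
Step 1: w='' (idx 0), next='c' -> output (0, 'c'), add 'c' as idx 1
Step 2: w='' (idx 0), next='b' -> output (0, 'b'), add 'b' as idx 2
Step 3: w='b' (idx 2), next='b' -> output (2, 'b'), add 'bb' as idx 3
Step 4: w='c' (idx 1), next='b' -> output (1, 'b'), add 'cb' as idx 4
Step 5: w='cb' (idx 4), next='b' -> output (4, 'b'), add 'cbb' as idx 5
Step 6: w='c' (idx 1), next='c' -> output (1, 'c'), add 'cc' as idx 6
Step 7: w='b' (idx 2), end of input -> output (2, '')


Encoded: [(0, 'c'), (0, 'b'), (2, 'b'), (1, 'b'), (4, 'b'), (1, 'c'), (2, '')]
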